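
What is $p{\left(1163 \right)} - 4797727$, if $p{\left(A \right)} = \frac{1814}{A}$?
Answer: $- \frac{5579754687}{1163} \approx -4.7977 \cdot 10^{6}$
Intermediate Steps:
$p{\left(1163 \right)} - 4797727 = \frac{1814}{1163} - 4797727 = - \frac{5579754687}{1163}$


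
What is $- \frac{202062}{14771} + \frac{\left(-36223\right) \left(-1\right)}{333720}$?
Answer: $- \frac{66897080707}{4929378120} \approx -13.571$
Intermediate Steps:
$- \frac{202062}{14771} + \frac{\left(-36223\right) \left(-1\right)}{333720} = \left(-202062\right) \frac{1}{14771} + 36223 \cdot \frac{1}{333720} = - \frac{202062}{14771} + \frac{36223}{333720} = - \frac{66897080707}{4929378120}$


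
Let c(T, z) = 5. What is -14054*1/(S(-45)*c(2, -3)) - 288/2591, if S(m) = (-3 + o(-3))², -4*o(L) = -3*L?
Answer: -583257664/5713155 ≈ -102.09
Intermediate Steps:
o(L) = 3*L/4 (o(L) = -(-3)*L/4 = 3*L/4)
S(m) = 441/16 (S(m) = (-3 + (¾)*(-3))² = (-3 - 9/4)² = (-21/4)² = 441/16)
-14054*1/(S(-45)*c(2, -3)) - 288/2591 = -14054/((441/16)*5) - 288/2591 = -14054/2205/16 - 288*1/2591 = -14054*16/2205 - 288/2591 = -224864/2205 - 288/2591 = -583257664/5713155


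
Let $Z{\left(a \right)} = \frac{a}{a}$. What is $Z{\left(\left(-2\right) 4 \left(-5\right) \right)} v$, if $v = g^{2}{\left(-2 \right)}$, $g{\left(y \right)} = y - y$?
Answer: $0$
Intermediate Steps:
$g{\left(y \right)} = 0$
$Z{\left(a \right)} = 1$
$v = 0$ ($v = 0^{2} = 0$)
$Z{\left(\left(-2\right) 4 \left(-5\right) \right)} v = 1 \cdot 0 = 0$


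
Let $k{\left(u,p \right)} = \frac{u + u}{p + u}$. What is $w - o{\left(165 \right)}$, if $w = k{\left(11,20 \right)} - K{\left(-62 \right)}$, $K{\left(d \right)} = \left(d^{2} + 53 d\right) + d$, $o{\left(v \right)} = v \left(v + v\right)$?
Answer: $- \frac{1703304}{31} \approx -54945.0$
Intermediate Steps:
$o{\left(v \right)} = 2 v^{2}$ ($o{\left(v \right)} = v 2 v = 2 v^{2}$)
$K{\left(d \right)} = d^{2} + 54 d$
$k{\left(u,p \right)} = \frac{2 u}{p + u}$
$w = - \frac{15354}{31}$ ($w = 2 \cdot 11 \frac{1}{20 + 11} - - 62 \left(54 - 62\right) = 2 \cdot 11 \cdot \frac{1}{31} - \left(-62\right) \left(-8\right) = 2 \cdot 11 \cdot \frac{1}{31} - 496 = \frac{22}{31} - 496 = - \frac{15354}{31} \approx -495.29$)
$w - o{\left(165 \right)} = - \frac{15354}{31} - 2 \cdot 165^{2} = - \frac{15354}{31} - 2 \cdot 27225 = - \frac{15354}{31} - 54450 = - \frac{1703304}{31}$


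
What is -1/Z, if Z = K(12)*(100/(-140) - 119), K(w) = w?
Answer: 7/10056 ≈ 0.00069610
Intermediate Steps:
Z = -10056/7 (Z = 12*(100/(-140) - 119) = 12*(100*(-1/140) - 119) = 12*(-5/7 - 119) = 12*(-838/7) = -10056/7 ≈ -1436.6)
-1/Z = -1/(-10056/7) = -1*(-7/10056) = 7/10056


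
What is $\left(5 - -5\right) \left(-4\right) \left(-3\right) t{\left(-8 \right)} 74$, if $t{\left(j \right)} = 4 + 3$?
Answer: $62160$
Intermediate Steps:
$t{\left(j \right)} = 7$
$\left(5 - -5\right) \left(-4\right) \left(-3\right) t{\left(-8 \right)} 74 = \left(5 - -5\right) \left(-4\right) \left(-3\right) 7 \cdot 74 = \left(5 + 5\right) \left(-4\right) \left(-3\right) 7 \cdot 74 = 10 \left(-4\right) \left(-3\right) 7 \cdot 74 = \left(-40\right) \left(-3\right) 7 \cdot 74 = 120 \cdot 7 \cdot 74 = 840 \cdot 74 = 62160$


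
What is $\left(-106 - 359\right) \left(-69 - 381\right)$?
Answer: $209250$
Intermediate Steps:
$\left(-106 - 359\right) \left(-69 - 381\right) = \left(-465\right) \left(-450\right) = 209250$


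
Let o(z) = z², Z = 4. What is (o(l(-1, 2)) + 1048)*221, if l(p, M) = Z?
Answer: 235144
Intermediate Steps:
l(p, M) = 4
(o(l(-1, 2)) + 1048)*221 = (4² + 1048)*221 = (16 + 1048)*221 = 1064*221 = 235144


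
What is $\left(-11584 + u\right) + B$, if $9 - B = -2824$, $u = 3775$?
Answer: $-4976$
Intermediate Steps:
$B = 2833$ ($B = 9 - -2824 = 9 + 2824 = 2833$)
$\left(-11584 + u\right) + B = \left(-11584 + 3775\right) + 2833 = -7809 + 2833 = -4976$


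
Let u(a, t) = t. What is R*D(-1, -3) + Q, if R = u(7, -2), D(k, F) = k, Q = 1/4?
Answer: 9/4 ≈ 2.2500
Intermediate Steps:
Q = 1/4 ≈ 0.25000
R = -2
R*D(-1, -3) + Q = -2*(-1) + 1/4 = 2 + 1/4 = 9/4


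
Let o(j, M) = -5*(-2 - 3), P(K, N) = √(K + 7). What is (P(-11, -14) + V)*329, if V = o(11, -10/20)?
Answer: 8225 + 658*I ≈ 8225.0 + 658.0*I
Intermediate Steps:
P(K, N) = √(7 + K)
o(j, M) = 25 (o(j, M) = -5*(-5) = 25)
V = 25
(P(-11, -14) + V)*329 = (√(7 - 11) + 25)*329 = (√(-4) + 25)*329 = (2*I + 25)*329 = (25 + 2*I)*329 = 8225 + 658*I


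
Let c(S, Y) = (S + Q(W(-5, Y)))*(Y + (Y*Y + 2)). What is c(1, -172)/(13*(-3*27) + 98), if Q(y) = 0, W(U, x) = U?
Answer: -154/5 ≈ -30.800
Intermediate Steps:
c(S, Y) = S*(2 + Y + Y²) (c(S, Y) = (S + 0)*(Y + (Y*Y + 2)) = S*(Y + (Y² + 2)) = S*(Y + (2 + Y²)) = S*(2 + Y + Y²))
c(1, -172)/(13*(-3*27) + 98) = (1*(2 - 172 + (-172)²))/(13*(-3*27) + 98) = (1*(2 - 172 + 29584))/(13*(-81) + 98) = (1*29414)/(-1053 + 98) = 29414/(-955) = 29414*(-1/955) = -154/5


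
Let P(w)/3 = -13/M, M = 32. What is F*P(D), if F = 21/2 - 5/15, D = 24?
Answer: -793/64 ≈ -12.391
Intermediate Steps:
F = 61/6 (F = 21*(1/2) - 5*1/15 = 21/2 - 1/3 = 61/6 ≈ 10.167)
P(w) = -39/32 (P(w) = 3*(-13/32) = -39/32)
F*P(D) = (61/6)*(-39/32) = -793/64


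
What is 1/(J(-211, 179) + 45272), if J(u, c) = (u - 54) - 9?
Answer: 1/44998 ≈ 2.2223e-5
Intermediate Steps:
J(u, c) = -63 + u (J(u, c) = (-54 + u) - 9 = -63 + u)
1/(J(-211, 179) + 45272) = 1/((-63 - 211) + 45272) = 1/(-274 + 45272) = 1/44998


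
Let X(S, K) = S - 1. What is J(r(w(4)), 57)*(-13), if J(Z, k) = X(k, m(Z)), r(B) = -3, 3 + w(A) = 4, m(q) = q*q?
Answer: -728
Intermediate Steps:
m(q) = q²
w(A) = 1 (w(A) = -3 + 4 = 1)
X(S, K) = -1 + S
J(Z, k) = -1 + k
J(r(w(4)), 57)*(-13) = (-1 + 57)*(-13) = 56*(-13) = -728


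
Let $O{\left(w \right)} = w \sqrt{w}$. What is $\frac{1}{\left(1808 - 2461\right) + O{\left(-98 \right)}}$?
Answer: $\frac{i}{- 653 i + 686 \sqrt{2}} \approx -0.00047748 + 0.00070938 i$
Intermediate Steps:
$O{\left(w \right)} = w^{\frac{3}{2}}$
$\frac{1}{\left(1808 - 2461\right) + O{\left(-98 \right)}} = \frac{1}{\left(1808 - 2461\right) + \left(-98\right)^{\frac{3}{2}}} = \frac{1}{-653 - 686 i \sqrt{2}}$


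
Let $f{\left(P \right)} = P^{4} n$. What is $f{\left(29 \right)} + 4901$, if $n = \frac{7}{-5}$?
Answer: $- \frac{4926462}{5} \approx -9.8529 \cdot 10^{5}$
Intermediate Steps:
$n = - \frac{7}{5}$ ($n = 7 \left(- \frac{1}{5}\right) = - \frac{7}{5} \approx -1.4$)
$f{\left(P \right)} = - \frac{7 P^{4}}{5}$ ($f{\left(P \right)} = P^{4} \left(- \frac{7}{5}\right) = - \frac{7 P^{4}}{5}$)
$f{\left(29 \right)} + 4901 = - \frac{7 \cdot 29^{4}}{5} + 4901 = \left(- \frac{7}{5}\right) 707281 + 4901 = - \frac{4950967}{5} + 4901 = - \frac{4926462}{5}$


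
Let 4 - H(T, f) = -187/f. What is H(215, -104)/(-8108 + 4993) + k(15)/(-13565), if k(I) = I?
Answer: -1593157/878903480 ≈ -0.0018127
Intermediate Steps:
H(T, f) = 4 + 187/f (H(T, f) = 4 - (-187)/f = 4 + 187/f)
H(215, -104)/(-8108 + 4993) + k(15)/(-13565) = (4 + 187/(-104))/(-8108 + 4993) + 15/(-13565) = (4 + 187*(-1/104))/(-3115) + 15*(-1/13565) = (4 - 187/104)*(-1/3115) - 3/2713 = (229/104)*(-1/3115) - 3/2713 = -229/323960 - 3/2713 = -1593157/878903480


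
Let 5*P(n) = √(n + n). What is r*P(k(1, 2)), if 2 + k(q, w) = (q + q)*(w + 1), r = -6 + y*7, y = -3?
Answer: -54*√2/5 ≈ -15.273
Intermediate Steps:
r = -27 (r = -6 - 3*7 = -6 - 21 = -27)
k(q, w) = -2 + 2*q*(1 + w) (k(q, w) = -2 + (q + q)*(w + 1) = -2 + (2*q)*(1 + w) = -2 + 2*q*(1 + w))
P(n) = √2*√n/5 (P(n) = √(n + n)/5 = √(2*n)/5 = (√2*√n)/5 = √2*√n/5)
r*P(k(1, 2)) = -27*√2*√(-2 + 2*1 + 2*1*2)/5 = -27*√2*√(-2 + 2 + 4)/5 = -27*√2*√4/5 = -27*√2*2/5 = -54*√2/5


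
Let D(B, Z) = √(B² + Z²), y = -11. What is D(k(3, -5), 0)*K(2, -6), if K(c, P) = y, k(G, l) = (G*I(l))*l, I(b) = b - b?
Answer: 0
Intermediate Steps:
I(b) = 0
k(G, l) = 0 (k(G, l) = (G*0)*l = 0*l = 0)
K(c, P) = -11
D(k(3, -5), 0)*K(2, -6) = √(0² + 0²)*(-11) = √(0 + 0)*(-11) = √0*(-11) = 0*(-11) = 0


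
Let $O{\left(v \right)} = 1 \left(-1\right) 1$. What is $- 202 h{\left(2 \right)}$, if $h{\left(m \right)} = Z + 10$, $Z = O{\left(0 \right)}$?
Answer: $-1818$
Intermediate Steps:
$O{\left(v \right)} = -1$ ($O{\left(v \right)} = \left(-1\right) 1 = -1$)
$Z = -1$
$h{\left(m \right)} = 9$ ($h{\left(m \right)} = -1 + 10 = 9$)
$- 202 h{\left(2 \right)} = \left(-202\right) 9 = -1818$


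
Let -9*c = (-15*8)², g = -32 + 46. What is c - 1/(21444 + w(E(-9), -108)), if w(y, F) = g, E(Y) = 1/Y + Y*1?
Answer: -34332801/21458 ≈ -1600.0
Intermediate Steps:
E(Y) = Y + 1/Y (E(Y) = 1/Y + Y = Y + 1/Y)
g = 14
w(y, F) = 14
c = -1600 (c = -(-15*8)²/9 = -⅑*(-120)² = -⅑*14400 = -1600)
c - 1/(21444 + w(E(-9), -108)) = -1600 - 1/(21444 + 14) = -1600 - 1/21458 = -34332801/21458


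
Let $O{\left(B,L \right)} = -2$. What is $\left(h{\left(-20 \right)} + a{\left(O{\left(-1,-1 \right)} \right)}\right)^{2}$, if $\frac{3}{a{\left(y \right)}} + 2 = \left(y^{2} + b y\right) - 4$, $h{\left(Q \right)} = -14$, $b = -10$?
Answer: $\frac{6889}{36} \approx 191.36$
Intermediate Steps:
$a{\left(y \right)} = \frac{3}{-6 + y^{2} - 10 y}$ ($a{\left(y \right)} = \frac{3}{-2 - \left(4 - y^{2} + 10 y\right)} = \frac{3}{-6 + y^{2} - 10 y}$)
$\left(h{\left(-20 \right)} + a{\left(O{\left(-1,-1 \right)} \right)}\right)^{2} = \left(-14 + \frac{3}{-6 + \left(-2\right)^{2} - -20}\right)^{2} = \left(-14 + \frac{3}{-6 + 4 + 20}\right)^{2} = \left(-14 + \frac{3}{18}\right)^{2} = \left(-14 + 3 \cdot \frac{1}{18}\right)^{2} = \left(-14 + \frac{1}{6}\right)^{2} = \left(- \frac{83}{6}\right)^{2} = \frac{6889}{36}$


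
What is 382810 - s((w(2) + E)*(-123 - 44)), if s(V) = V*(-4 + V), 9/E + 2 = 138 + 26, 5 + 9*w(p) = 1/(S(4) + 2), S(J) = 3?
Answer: 3051779399/8100 ≈ 3.7676e+5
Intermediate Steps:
w(p) = -8/15 (w(p) = -5/9 + 1/(9*(3 + 2)) = -5/9 + (1/9)/5 = -5/9 + (1/9)*(1/5) = -5/9 + 1/45 = -8/15)
E = 1/18 (E = 9/(-2 + (138 + 26)) = 9/(-2 + 164) = 9/162 = 9*(1/162) = 1/18 ≈ 0.055556)
382810 - s((w(2) + E)*(-123 - 44)) = 382810 - (-8/15 + 1/18)*(-123 - 44)*(-4 + (-8/15 + 1/18)*(-123 - 44)) = 382810 - (-43/90*(-167))*(-4 - 43/90*(-167)) = 382810 - 7181*(-4 + 7181/90)/90 = 382810 - 7181*6821/(90*90) = 382810 - 1*48981601/8100 = 382810 - 48981601/8100 = 3051779399/8100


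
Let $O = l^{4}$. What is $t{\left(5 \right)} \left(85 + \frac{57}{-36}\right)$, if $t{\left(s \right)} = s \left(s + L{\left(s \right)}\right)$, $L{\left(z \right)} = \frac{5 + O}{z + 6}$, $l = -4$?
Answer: $\frac{35945}{3} \approx 11982.0$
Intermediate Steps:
$O = 256$ ($O = \left(-4\right)^{4} = 256$)
$L{\left(z \right)} = \frac{261}{6 + z}$ ($L{\left(z \right)} = \frac{5 + 256}{z + 6} = \frac{261}{6 + z}$)
$t{\left(s \right)} = s \left(s + \frac{261}{6 + s}\right)$
$t{\left(5 \right)} \left(85 + \frac{57}{-36}\right) = \frac{5 \left(261 + 5 \left(6 + 5\right)\right)}{6 + 5} \left(85 + \frac{57}{-36}\right) = \frac{5 \left(261 + 5 \cdot 11\right)}{11} \left(85 + 57 \left(- \frac{1}{36}\right)\right) = 5 \cdot \frac{1}{11} \left(261 + 55\right) \left(85 - \frac{19}{12}\right) = 5 \cdot \frac{1}{11} \cdot 316 \cdot \frac{1001}{12} = \frac{1580}{11} \cdot \frac{1001}{12} = \frac{35945}{3}$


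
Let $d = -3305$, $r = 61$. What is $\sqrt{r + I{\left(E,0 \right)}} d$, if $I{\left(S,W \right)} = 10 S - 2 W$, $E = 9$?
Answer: $- 3305 \sqrt{151} \approx -40613.0$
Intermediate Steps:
$I{\left(S,W \right)} = - 2 W + 10 S$
$\sqrt{r + I{\left(E,0 \right)}} d = \sqrt{61 + \left(\left(-2\right) 0 + 10 \cdot 9\right)} \left(-3305\right) = \sqrt{61 + \left(0 + 90\right)} \left(-3305\right) = \sqrt{61 + 90} \left(-3305\right) = \sqrt{151} \left(-3305\right) = - 3305 \sqrt{151}$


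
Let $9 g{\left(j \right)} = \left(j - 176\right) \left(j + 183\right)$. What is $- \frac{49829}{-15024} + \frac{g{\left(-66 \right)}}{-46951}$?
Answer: $\frac{2386786883}{705391824} \approx 3.3836$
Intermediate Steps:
$g{\left(j \right)} = \frac{\left(-176 + j\right) \left(183 + j\right)}{9}$ ($g{\left(j \right)} = \frac{\left(j - 176\right) \left(j + 183\right)}{9} = \frac{\left(-176 + j\right) \left(183 + j\right)}{9}$)
$- \frac{49829}{-15024} + \frac{g{\left(-66 \right)}}{-46951} = - \frac{49829}{-15024} + \frac{- \frac{10736}{3} + \frac{\left(-66\right)^{2}}{9} + \frac{7}{9} \left(-66\right)}{-46951} = \left(-49829\right) \left(- \frac{1}{15024}\right) + \left(- \frac{10736}{3} + \frac{1}{9} \cdot 4356 - \frac{154}{3}\right) \left(- \frac{1}{46951}\right) = \frac{49829}{15024} + \left(- \frac{10736}{3} + 484 - \frac{154}{3}\right) \left(- \frac{1}{46951}\right) = \frac{49829}{15024} - - \frac{3146}{46951} = \frac{49829}{15024} + \frac{3146}{46951} = \frac{2386786883}{705391824}$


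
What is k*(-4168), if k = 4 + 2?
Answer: -25008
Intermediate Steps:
k = 6
k*(-4168) = 6*(-4168) = -25008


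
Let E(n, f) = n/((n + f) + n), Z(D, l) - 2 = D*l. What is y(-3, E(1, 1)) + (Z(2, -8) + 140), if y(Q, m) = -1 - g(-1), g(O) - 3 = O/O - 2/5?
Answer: 607/5 ≈ 121.40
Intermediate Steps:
g(O) = 18/5 (g(O) = 3 + (O/O - 2/5) = 3 + (1 - 2*⅕) = 3 + (1 - ⅖) = 3 + ⅗ = 18/5)
Z(D, l) = 2 + D*l
E(n, f) = n/(f + 2*n) (E(n, f) = n/((f + n) + n) = n/(f + 2*n))
y(Q, m) = -23/5 (y(Q, m) = -1 - 1*18/5 = -1 - 18/5 = -23/5)
y(-3, E(1, 1)) + (Z(2, -8) + 140) = -23/5 + ((2 + 2*(-8)) + 140) = -23/5 + ((2 - 16) + 140) = -23/5 + (-14 + 140) = -23/5 + 126 = 607/5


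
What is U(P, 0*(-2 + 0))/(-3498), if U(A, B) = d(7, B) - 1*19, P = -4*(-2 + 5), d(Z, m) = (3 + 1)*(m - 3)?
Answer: 31/3498 ≈ 0.0088622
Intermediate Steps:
d(Z, m) = -12 + 4*m (d(Z, m) = 4*(-3 + m) = -12 + 4*m)
P = -12 (P = -4*3 = -12)
U(A, B) = -31 + 4*B (U(A, B) = (-12 + 4*B) - 1*19 = (-12 + 4*B) - 19 = -31 + 4*B)
U(P, 0*(-2 + 0))/(-3498) = (-31 + 4*(0*(-2 + 0)))/(-3498) = (-31 + 4*(0*(-2)))*(-1/3498) = (-31 + 4*0)*(-1/3498) = (-31 + 0)*(-1/3498) = -31*(-1/3498) = 31/3498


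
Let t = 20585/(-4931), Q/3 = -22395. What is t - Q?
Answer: 331268650/4931 ≈ 67181.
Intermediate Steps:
Q = -67185 (Q = 3*(-22395) = -67185)
t = -20585/4931 (t = 20585*(-1/4931) = -20585/4931 ≈ -4.1746)
t - Q = -20585/4931 - 1*(-67185) = -20585/4931 + 67185 = 331268650/4931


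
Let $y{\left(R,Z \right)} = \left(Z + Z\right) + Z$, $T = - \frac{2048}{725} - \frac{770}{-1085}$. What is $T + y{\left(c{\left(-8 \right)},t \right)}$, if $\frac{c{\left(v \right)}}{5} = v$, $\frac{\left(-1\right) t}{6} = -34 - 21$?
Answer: $\frac{22202712}{22475} \approx 987.88$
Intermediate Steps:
$t = 330$ ($t = - 6 \left(-34 - 21\right) = \left(-6\right) \left(-55\right) = 330$)
$c{\left(v \right)} = 5 v$
$T = - \frac{47538}{22475}$ ($T = \left(-2048\right) \frac{1}{725} - - \frac{22}{31} = - \frac{2048}{725} + \frac{22}{31} = - \frac{47538}{22475} \approx -2.1152$)
$y{\left(R,Z \right)} = 3 Z$ ($y{\left(R,Z \right)} = 2 Z + Z = 3 Z$)
$T + y{\left(c{\left(-8 \right)},t \right)} = - \frac{47538}{22475} + 3 \cdot 330 = - \frac{47538}{22475} + 990 = \frac{22202712}{22475}$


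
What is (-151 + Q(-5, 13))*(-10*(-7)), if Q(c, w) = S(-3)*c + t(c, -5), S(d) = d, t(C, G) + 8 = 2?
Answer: -9940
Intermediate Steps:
t(C, G) = -6 (t(C, G) = -8 + 2 = -6)
Q(c, w) = -6 - 3*c (Q(c, w) = -3*c - 6 = -6 - 3*c)
(-151 + Q(-5, 13))*(-10*(-7)) = (-151 + (-6 - 3*(-5)))*(-10*(-7)) = (-151 + (-6 + 15))*70 = (-151 + 9)*70 = -142*70 = -9940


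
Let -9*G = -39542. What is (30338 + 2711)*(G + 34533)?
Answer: 11578353611/9 ≈ 1.2865e+9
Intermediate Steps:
G = 39542/9 (G = -⅑*(-39542) = 39542/9 ≈ 4393.6)
(30338 + 2711)*(G + 34533) = (30338 + 2711)*(39542/9 + 34533) = 33049*(350339/9) = 11578353611/9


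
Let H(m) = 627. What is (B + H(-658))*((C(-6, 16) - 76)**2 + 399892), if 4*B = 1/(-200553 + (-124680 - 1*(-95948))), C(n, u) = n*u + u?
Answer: 8712533748629/32755 ≈ 2.6599e+8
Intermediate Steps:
C(n, u) = u + n*u
B = -1/917140 (B = 1/(4*(-200553 + (-124680 - 1*(-95948)))) = 1/(4*(-200553 + (-124680 + 95948))) = 1/(4*(-200553 - 28732)) = (1/4)/(-229285) = (1/4)*(-1/229285) = -1/917140 ≈ -1.0903e-6)
(B + H(-658))*((C(-6, 16) - 76)**2 + 399892) = (-1/917140 + 627)*((16*(1 - 6) - 76)**2 + 399892) = 575046779*((16*(-5) - 76)**2 + 399892)/917140 = 575046779*((-80 - 76)**2 + 399892)/917140 = 575046779*((-156)**2 + 399892)/917140 = 575046779*(24336 + 399892)/917140 = (575046779/917140)*424228 = 8712533748629/32755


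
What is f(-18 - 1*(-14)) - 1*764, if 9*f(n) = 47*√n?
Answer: -764 + 94*I/9 ≈ -764.0 + 10.444*I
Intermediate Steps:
f(n) = 47*√n/9 (f(n) = (47*√n)/9 = 47*√n/9)
f(-18 - 1*(-14)) - 1*764 = 47*√(-18 - 1*(-14))/9 - 1*764 = 47*√(-18 + 14)/9 - 764 = 47*√(-4)/9 - 764 = 47*(2*I)/9 - 764 = 94*I/9 - 764 = -764 + 94*I/9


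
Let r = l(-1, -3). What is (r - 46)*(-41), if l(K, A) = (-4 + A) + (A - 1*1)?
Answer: 2337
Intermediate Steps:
l(K, A) = -5 + 2*A (l(K, A) = (-4 + A) + (A - 1) = (-4 + A) + (-1 + A) = -5 + 2*A)
r = -11 (r = -5 + 2*(-3) = -5 - 6 = -11)
(r - 46)*(-41) = (-11 - 46)*(-41) = -57*(-41) = 2337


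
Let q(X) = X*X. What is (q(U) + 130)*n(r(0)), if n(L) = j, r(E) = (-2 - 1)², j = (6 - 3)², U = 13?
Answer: 2691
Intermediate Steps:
j = 9 (j = 3² = 9)
r(E) = 9 (r(E) = (-3)² = 9)
q(X) = X²
n(L) = 9
(q(U) + 130)*n(r(0)) = (13² + 130)*9 = (169 + 130)*9 = 299*9 = 2691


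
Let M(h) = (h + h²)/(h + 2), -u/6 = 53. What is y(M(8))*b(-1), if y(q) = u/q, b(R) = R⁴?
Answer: -265/6 ≈ -44.167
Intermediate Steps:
u = -318 (u = -6*53 = -318)
M(h) = (h + h²)/(2 + h)
y(q) = -318/q
y(M(8))*b(-1) = -318*(2 + 8)/(8*(1 + 8))*(-1)⁴ = -318/(8*9/10)*1 = -318/(8*(⅒)*9)*1 = -318/36/5*1 = -318*5/36*1 = -265/6*1 = -265/6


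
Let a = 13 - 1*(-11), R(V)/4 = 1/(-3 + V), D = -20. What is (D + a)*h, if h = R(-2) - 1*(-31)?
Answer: 604/5 ≈ 120.80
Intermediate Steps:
R(V) = 4/(-3 + V)
a = 24 (a = 13 + 11 = 24)
h = 151/5 (h = 4/(-3 - 2) - 1*(-31) = 4/(-5) + 31 = 4*(-⅕) + 31 = -⅘ + 31 = 151/5 ≈ 30.200)
(D + a)*h = (-20 + 24)*(151/5) = 4*(151/5) = 604/5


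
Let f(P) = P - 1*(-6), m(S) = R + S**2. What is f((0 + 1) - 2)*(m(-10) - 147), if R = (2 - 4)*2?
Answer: -255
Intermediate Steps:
R = -4 (R = -2*2 = -4)
m(S) = -4 + S**2
f(P) = 6 + P (f(P) = P + 6 = 6 + P)
f((0 + 1) - 2)*(m(-10) - 147) = (6 + ((0 + 1) - 2))*((-4 + (-10)**2) - 147) = (6 + (1 - 2))*((-4 + 100) - 147) = (6 - 1)*(96 - 147) = 5*(-51) = -255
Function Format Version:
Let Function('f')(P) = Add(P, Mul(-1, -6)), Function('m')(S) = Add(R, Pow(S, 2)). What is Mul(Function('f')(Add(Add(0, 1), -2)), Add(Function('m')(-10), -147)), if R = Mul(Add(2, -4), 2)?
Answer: -255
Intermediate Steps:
R = -4 (R = Mul(-2, 2) = -4)
Function('m')(S) = Add(-4, Pow(S, 2))
Function('f')(P) = Add(6, P) (Function('f')(P) = Add(P, 6) = Add(6, P))
Mul(Function('f')(Add(Add(0, 1), -2)), Add(Function('m')(-10), -147)) = Mul(Add(6, Add(Add(0, 1), -2)), Add(Add(-4, Pow(-10, 2)), -147)) = Mul(Add(6, Add(1, -2)), Add(Add(-4, 100), -147)) = Mul(Add(6, -1), Add(96, -147)) = Mul(5, -51) = -255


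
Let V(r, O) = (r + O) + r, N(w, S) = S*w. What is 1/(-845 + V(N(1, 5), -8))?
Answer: -1/843 ≈ -0.0011862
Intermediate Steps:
V(r, O) = O + 2*r (V(r, O) = (O + r) + r = O + 2*r)
1/(-845 + V(N(1, 5), -8)) = 1/(-845 + (-8 + 2*(5*1))) = 1/(-845 + (-8 + 2*5)) = 1/(-845 + (-8 + 10)) = 1/(-845 + 2) = 1/(-843) = -1/843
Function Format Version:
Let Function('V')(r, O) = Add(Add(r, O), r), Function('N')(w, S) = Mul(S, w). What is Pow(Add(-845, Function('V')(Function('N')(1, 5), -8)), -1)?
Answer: Rational(-1, 843) ≈ -0.0011862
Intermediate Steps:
Function('V')(r, O) = Add(O, Mul(2, r)) (Function('V')(r, O) = Add(Add(O, r), r) = Add(O, Mul(2, r)))
Pow(Add(-845, Function('V')(Function('N')(1, 5), -8)), -1) = Pow(Add(-845, Add(-8, Mul(2, Mul(5, 1)))), -1) = Pow(Add(-845, Add(-8, Mul(2, 5))), -1) = Pow(Add(-845, Add(-8, 10)), -1) = Pow(Add(-845, 2), -1) = Pow(-843, -1) = Rational(-1, 843)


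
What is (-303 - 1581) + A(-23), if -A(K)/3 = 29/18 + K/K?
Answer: -11351/6 ≈ -1891.8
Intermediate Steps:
A(K) = -47/6 (A(K) = -3*(29/18 + K/K) = -3*(29*(1/18) + 1) = -3*(29/18 + 1) = -3*47/18 = -47/6)
(-303 - 1581) + A(-23) = (-303 - 1581) - 47/6 = -1884 - 47/6 = -11351/6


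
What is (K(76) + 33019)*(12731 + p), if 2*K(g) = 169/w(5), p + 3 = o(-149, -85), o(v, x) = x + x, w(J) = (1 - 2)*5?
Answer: 2072201859/5 ≈ 4.1444e+8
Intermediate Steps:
w(J) = -5 (w(J) = -1*5 = -5)
o(v, x) = 2*x
p = -173 (p = -3 + 2*(-85) = -3 - 170 = -173)
K(g) = -169/10 (K(g) = (169/(-5))/2 = (169*(-1/5))/2 = (1/2)*(-169/5) = -169/10)
(K(76) + 33019)*(12731 + p) = (-169/10 + 33019)*(12731 - 173) = (330021/10)*12558 = 2072201859/5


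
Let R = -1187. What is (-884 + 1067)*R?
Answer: -217221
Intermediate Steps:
(-884 + 1067)*R = (-884 + 1067)*(-1187) = 183*(-1187) = -217221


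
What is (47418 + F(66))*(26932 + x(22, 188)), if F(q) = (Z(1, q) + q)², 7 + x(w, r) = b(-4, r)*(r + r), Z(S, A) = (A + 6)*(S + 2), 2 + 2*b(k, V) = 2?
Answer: 3417913350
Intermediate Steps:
b(k, V) = 0 (b(k, V) = -1 + (½)*2 = -1 + 1 = 0)
Z(S, A) = (2 + S)*(6 + A) (Z(S, A) = (6 + A)*(2 + S) = (2 + S)*(6 + A))
x(w, r) = -7 (x(w, r) = -7 + 0*(r + r) = -7 + 0*(2*r) = -7 + 0 = -7)
F(q) = (18 + 4*q)² (F(q) = ((12 + 2*q + 6*1 + q*1) + q)² = ((12 + 2*q + 6 + q) + q)² = ((18 + 3*q) + q)² = (18 + 4*q)²)
(47418 + F(66))*(26932 + x(22, 188)) = (47418 + 4*(9 + 2*66)²)*(26932 - 7) = (47418 + 4*(9 + 132)²)*26925 = (47418 + 4*141²)*26925 = (47418 + 4*19881)*26925 = (47418 + 79524)*26925 = 126942*26925 = 3417913350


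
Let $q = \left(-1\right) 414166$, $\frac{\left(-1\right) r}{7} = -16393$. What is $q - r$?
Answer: $-528917$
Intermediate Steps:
$r = 114751$ ($r = \left(-7\right) \left(-16393\right) = 114751$)
$q = -414166$
$q - r = -414166 - 114751 = -528917$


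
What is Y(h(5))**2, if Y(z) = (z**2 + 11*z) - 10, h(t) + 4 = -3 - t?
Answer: 4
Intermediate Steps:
h(t) = -7 - t (h(t) = -4 + (-3 - t) = -7 - t)
Y(z) = -10 + z**2 + 11*z
Y(h(5))**2 = (-10 + (-7 - 1*5)**2 + 11*(-7 - 1*5))**2 = (-10 + (-7 - 5)**2 + 11*(-7 - 5))**2 = (-10 + (-12)**2 + 11*(-12))**2 = (-10 + 144 - 132)**2 = 2**2 = 4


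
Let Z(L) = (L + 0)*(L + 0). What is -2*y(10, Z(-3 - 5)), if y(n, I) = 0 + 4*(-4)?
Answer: 32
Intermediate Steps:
Z(L) = L**2 (Z(L) = L*L = L**2)
y(n, I) = -16 (y(n, I) = 0 - 16 = -16)
-2*y(10, Z(-3 - 5)) = -2*(-16) = 32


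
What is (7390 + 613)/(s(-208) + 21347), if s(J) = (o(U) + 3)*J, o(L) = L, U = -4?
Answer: 8003/21555 ≈ 0.37128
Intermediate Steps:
s(J) = -J (s(J) = (-4 + 3)*J = -J)
(7390 + 613)/(s(-208) + 21347) = (7390 + 613)/(-1*(-208) + 21347) = 8003/(208 + 21347) = 8003/21555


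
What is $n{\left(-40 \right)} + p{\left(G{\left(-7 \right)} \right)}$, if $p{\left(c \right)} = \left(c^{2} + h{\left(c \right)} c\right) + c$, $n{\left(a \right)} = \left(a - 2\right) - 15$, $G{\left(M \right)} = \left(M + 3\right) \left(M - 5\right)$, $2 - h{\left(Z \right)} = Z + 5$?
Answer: $-153$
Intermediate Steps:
$h{\left(Z \right)} = -3 - Z$ ($h{\left(Z \right)} = 2 - \left(Z + 5\right) = 2 - \left(5 + Z\right) = -3 - Z$)
$G{\left(M \right)} = \left(-5 + M\right) \left(3 + M\right)$ ($G{\left(M \right)} = \left(3 + M\right) \left(-5 + M\right) = \left(-5 + M\right) \left(3 + M\right)$)
$n{\left(a \right)} = -17 + a$ ($n{\left(a \right)} = \left(-2 + a\right) - 15 = -17 + a$)
$p{\left(c \right)} = c + c^{2} + c \left(-3 - c\right)$ ($p{\left(c \right)} = \left(c^{2} + \left(-3 - c\right) c\right) + c = \left(c^{2} + c \left(-3 - c\right)\right) + c = c + c^{2} + c \left(-3 - c\right)$)
$n{\left(-40 \right)} + p{\left(G{\left(-7 \right)} \right)} = \left(-17 - 40\right) - 2 \left(-15 + \left(-7\right)^{2} - -14\right) = -57 - 2 \left(-15 + 49 + 14\right) = -57 - 96 = -153$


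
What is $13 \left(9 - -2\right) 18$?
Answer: $2574$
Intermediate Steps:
$13 \left(9 - -2\right) 18 = 13 \left(9 + 2\right) 18 = 13 \cdot 11 \cdot 18 = 143 \cdot 18 = 2574$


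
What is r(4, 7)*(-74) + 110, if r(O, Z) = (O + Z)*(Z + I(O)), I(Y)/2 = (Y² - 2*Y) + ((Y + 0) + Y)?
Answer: -31636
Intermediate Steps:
I(Y) = 2*Y² (I(Y) = 2*((Y² - 2*Y) + ((Y + 0) + Y)) = 2*((Y² - 2*Y) + (Y + Y)) = 2*((Y² - 2*Y) + 2*Y) = 2*Y²)
r(O, Z) = (O + Z)*(Z + 2*O²)
r(4, 7)*(-74) + 110 = (7² + 2*4³ + 4*7 + 2*7*4²)*(-74) + 110 = (49 + 2*64 + 28 + 2*7*16)*(-74) + 110 = (49 + 128 + 28 + 224)*(-74) + 110 = 429*(-74) + 110 = -31746 + 110 = -31636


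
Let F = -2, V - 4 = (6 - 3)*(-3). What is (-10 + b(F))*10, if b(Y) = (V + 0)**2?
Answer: 150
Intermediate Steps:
V = -5 (V = 4 + (6 - 3)*(-3) = 4 + 3*(-3) = 4 - 9 = -5)
b(Y) = 25 (b(Y) = (-5 + 0)**2 = (-5)**2 = 25)
(-10 + b(F))*10 = (-10 + 25)*10 = 15*10 = 150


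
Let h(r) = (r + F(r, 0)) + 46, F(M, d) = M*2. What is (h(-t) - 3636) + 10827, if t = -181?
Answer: 7780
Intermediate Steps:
F(M, d) = 2*M
h(r) = 46 + 3*r (h(r) = (r + 2*r) + 46 = 3*r + 46 = 46 + 3*r)
(h(-t) - 3636) + 10827 = ((46 + 3*(-1*(-181))) - 3636) + 10827 = ((46 + 3*181) - 3636) + 10827 = ((46 + 543) - 3636) + 10827 = (589 - 3636) + 10827 = -3047 + 10827 = 7780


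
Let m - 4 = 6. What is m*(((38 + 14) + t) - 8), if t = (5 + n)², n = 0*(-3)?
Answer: 690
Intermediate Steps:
m = 10 (m = 4 + 6 = 10)
n = 0
t = 25 (t = (5 + 0)² = 5² = 25)
m*(((38 + 14) + t) - 8) = 10*(((38 + 14) + 25) - 8) = 10*((52 + 25) - 8) = 10*(77 - 8) = 10*69 = 690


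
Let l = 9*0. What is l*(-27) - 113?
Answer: -113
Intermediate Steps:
l = 0
l*(-27) - 113 = 0*(-27) - 113 = 0 - 113 = -113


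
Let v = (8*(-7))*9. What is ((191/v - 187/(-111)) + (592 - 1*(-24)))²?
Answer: 132515023641289/347747904 ≈ 3.8107e+5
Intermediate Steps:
v = -504 (v = -56*9 = -504)
((191/v - 187/(-111)) + (592 - 1*(-24)))² = ((191/(-504) - 187/(-111)) + (592 - 1*(-24)))² = ((191*(-1/504) - 187*(-1/111)) + (592 + 24))² = ((-191/504 + 187/111) + 616)² = (24349/18648 + 616)² = (11511517/18648)² = 132515023641289/347747904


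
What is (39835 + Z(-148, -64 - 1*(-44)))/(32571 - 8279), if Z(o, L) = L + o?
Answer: 39667/24292 ≈ 1.6329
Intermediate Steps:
(39835 + Z(-148, -64 - 1*(-44)))/(32571 - 8279) = (39835 + ((-64 - 1*(-44)) - 148))/(32571 - 8279) = (39835 + ((-64 + 44) - 148))/24292 = (39835 + (-20 - 148))*(1/24292) = (39835 - 168)*(1/24292) = 39667*(1/24292) = 39667/24292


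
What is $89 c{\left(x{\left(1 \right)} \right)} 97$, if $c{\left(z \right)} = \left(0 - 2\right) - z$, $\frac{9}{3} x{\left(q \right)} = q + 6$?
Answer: $- \frac{112229}{3} \approx -37410.0$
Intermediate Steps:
$x{\left(q \right)} = 2 + \frac{q}{3}$ ($x{\left(q \right)} = \frac{q + 6}{3} = \frac{6 + q}{3} = 2 + \frac{q}{3}$)
$c{\left(z \right)} = -2 - z$
$89 c{\left(x{\left(1 \right)} \right)} 97 = 89 \left(-2 - \left(2 + \frac{1}{3} \cdot 1\right)\right) 97 = 89 \left(-2 - \left(2 + \frac{1}{3}\right)\right) 97 = 89 \left(-2 - \frac{7}{3}\right) 97 = 89 \left(- \frac{13}{3}\right) 97 = \left(- \frac{1157}{3}\right) 97 = - \frac{112229}{3}$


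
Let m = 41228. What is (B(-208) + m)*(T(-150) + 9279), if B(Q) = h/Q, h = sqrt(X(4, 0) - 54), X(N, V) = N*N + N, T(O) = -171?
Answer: 375504624 - 2277*I*sqrt(34)/52 ≈ 3.755e+8 - 255.33*I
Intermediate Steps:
X(N, V) = N + N**2 (X(N, V) = N**2 + N = N + N**2)
h = I*sqrt(34) (h = sqrt(4*(1 + 4) - 54) = sqrt(4*5 - 54) = sqrt(20 - 54) = sqrt(-34) = I*sqrt(34) ≈ 5.8309*I)
B(Q) = I*sqrt(34)/Q (B(Q) = (I*sqrt(34))/Q = I*sqrt(34)/Q)
(B(-208) + m)*(T(-150) + 9279) = (I*sqrt(34)/(-208) + 41228)*(-171 + 9279) = (I*sqrt(34)*(-1/208) + 41228)*9108 = (-I*sqrt(34)/208 + 41228)*9108 = (41228 - I*sqrt(34)/208)*9108 = 375504624 - 2277*I*sqrt(34)/52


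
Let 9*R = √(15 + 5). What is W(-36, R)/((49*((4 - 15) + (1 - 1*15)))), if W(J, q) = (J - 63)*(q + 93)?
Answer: 9207/1225 + 22*√5/1225 ≈ 7.5561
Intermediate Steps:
R = 2*√5/9 (R = √(15 + 5)/9 = √20/9 = (2*√5)/9 = 2*√5/9 ≈ 0.49690)
W(J, q) = (-63 + J)*(93 + q)
W(-36, R)/((49*((4 - 15) + (1 - 1*15)))) = (-5859 - 14*√5 + 93*(-36) - 8*√5)/((49*((4 - 15) + (1 - 1*15)))) = (-5859 - 14*√5 - 3348 - 8*√5)/((49*(-11 + (1 - 15)))) = (-9207 - 22*√5)/((49*(-11 - 14))) = (-9207 - 22*√5)/((49*(-25))) = (-9207 - 22*√5)/(-1225) = (-9207 - 22*√5)*(-1/1225) = 9207/1225 + 22*√5/1225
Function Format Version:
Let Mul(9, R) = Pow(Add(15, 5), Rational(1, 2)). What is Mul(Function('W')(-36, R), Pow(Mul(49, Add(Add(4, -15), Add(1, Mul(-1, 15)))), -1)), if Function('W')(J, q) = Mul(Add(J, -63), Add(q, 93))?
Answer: Add(Rational(9207, 1225), Mul(Rational(22, 1225), Pow(5, Rational(1, 2)))) ≈ 7.5561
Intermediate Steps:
R = Mul(Rational(2, 9), Pow(5, Rational(1, 2))) (R = Mul(Rational(1, 9), Pow(Add(15, 5), Rational(1, 2))) = Mul(Rational(1, 9), Pow(20, Rational(1, 2))) = Mul(Rational(1, 9), Mul(2, Pow(5, Rational(1, 2)))) = Mul(Rational(2, 9), Pow(5, Rational(1, 2))) ≈ 0.49690)
Function('W')(J, q) = Mul(Add(-63, J), Add(93, q))
Mul(Function('W')(-36, R), Pow(Mul(49, Add(Add(4, -15), Add(1, Mul(-1, 15)))), -1)) = Mul(Add(-5859, Mul(-63, Mul(Rational(2, 9), Pow(5, Rational(1, 2)))), Mul(93, -36), Mul(-36, Mul(Rational(2, 9), Pow(5, Rational(1, 2))))), Pow(Mul(49, Add(Add(4, -15), Add(1, Mul(-1, 15)))), -1)) = Mul(Add(-5859, Mul(-14, Pow(5, Rational(1, 2))), -3348, Mul(-8, Pow(5, Rational(1, 2)))), Pow(Mul(49, Add(-11, Add(1, -15))), -1)) = Mul(Add(-9207, Mul(-22, Pow(5, Rational(1, 2)))), Pow(Mul(49, Add(-11, -14)), -1)) = Mul(Add(-9207, Mul(-22, Pow(5, Rational(1, 2)))), Pow(Mul(49, -25), -1)) = Mul(Add(-9207, Mul(-22, Pow(5, Rational(1, 2)))), Pow(-1225, -1)) = Mul(Add(-9207, Mul(-22, Pow(5, Rational(1, 2)))), Rational(-1, 1225)) = Add(Rational(9207, 1225), Mul(Rational(22, 1225), Pow(5, Rational(1, 2))))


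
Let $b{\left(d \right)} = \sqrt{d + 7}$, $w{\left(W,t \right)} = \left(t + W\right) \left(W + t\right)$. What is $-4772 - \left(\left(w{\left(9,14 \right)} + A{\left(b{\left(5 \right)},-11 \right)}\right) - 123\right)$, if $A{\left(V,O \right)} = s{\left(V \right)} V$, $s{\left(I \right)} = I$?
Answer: $-5190$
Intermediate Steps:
$w{\left(W,t \right)} = \left(W + t\right)^{2}$ ($w{\left(W,t \right)} = \left(W + t\right) \left(W + t\right) = \left(W + t\right)^{2}$)
$b{\left(d \right)} = \sqrt{7 + d}$
$A{\left(V,O \right)} = V^{2}$ ($A{\left(V,O \right)} = V V = V^{2}$)
$-4772 - \left(\left(w{\left(9,14 \right)} + A{\left(b{\left(5 \right)},-11 \right)}\right) - 123\right) = -4772 - \left(\left(\left(9 + 14\right)^{2} + \left(\sqrt{7 + 5}\right)^{2}\right) - 123\right) = -4772 - \left(\left(23^{2} + \left(\sqrt{12}\right)^{2}\right) + \left(-739 + 616\right)\right) = -4772 - \left(\left(529 + \left(2 \sqrt{3}\right)^{2}\right) - 123\right) = -4772 - \left(\left(529 + 12\right) - 123\right) = -4772 - \left(541 - 123\right) = -4772 - 418 = -5190$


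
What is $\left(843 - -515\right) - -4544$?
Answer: $5902$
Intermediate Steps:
$\left(843 - -515\right) - -4544 = \left(843 + 515\right) + 4544 = 1358 + 4544 = 5902$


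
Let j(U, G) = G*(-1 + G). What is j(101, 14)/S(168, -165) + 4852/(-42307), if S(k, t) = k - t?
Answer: 6084158/14088231 ≈ 0.43186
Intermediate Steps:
j(101, 14)/S(168, -165) + 4852/(-42307) = (14*(-1 + 14))/(168 - 1*(-165)) + 4852/(-42307) = (14*13)/(168 + 165) + 4852*(-1/42307) = 182/333 - 4852/42307 = 6084158/14088231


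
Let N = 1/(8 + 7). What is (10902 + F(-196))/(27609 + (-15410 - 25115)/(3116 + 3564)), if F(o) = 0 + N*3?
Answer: 72826696/184387595 ≈ 0.39497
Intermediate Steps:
N = 1/15 ≈ 0.066667
F(o) = ⅕ (F(o) = 0 + (1/15)*3 = 0 + ⅕ = ⅕)
(10902 + F(-196))/(27609 + (-15410 - 25115)/(3116 + 3564)) = (10902 + ⅕)/(27609 + (-15410 - 25115)/(3116 + 3564)) = 54511/(5*(27609 - 40525/6680)) = 54511/(5*(27609 - 40525*1/6680)) = 54511/(5*(27609 - 8105/1336)) = 54511/(5*(36877519/1336)) = (54511/5)*(1336/36877519) = 72826696/184387595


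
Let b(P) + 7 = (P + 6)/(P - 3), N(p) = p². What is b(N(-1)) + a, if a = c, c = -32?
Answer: -85/2 ≈ -42.500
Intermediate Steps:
b(P) = -7 + (6 + P)/(-3 + P) (b(P) = -7 + (P + 6)/(P - 3) = -7 + (6 + P)/(-3 + P))
a = -32
b(N(-1)) + a = 3*(9 - 2*(-1)²)/(-3 + (-1)²) - 32 = 3*(9 - 2*1)/(-3 + 1) - 32 = 3*(9 - 2)/(-2) - 32 = 3*(-½)*7 - 32 = -21/2 - 32 = -85/2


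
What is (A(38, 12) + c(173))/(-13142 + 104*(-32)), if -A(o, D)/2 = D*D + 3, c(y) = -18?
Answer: 52/2745 ≈ 0.018944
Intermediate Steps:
A(o, D) = -6 - 2*D² (A(o, D) = -2*(D*D + 3) = -2*(D² + 3) = -2*(3 + D²) = -6 - 2*D²)
(A(38, 12) + c(173))/(-13142 + 104*(-32)) = ((-6 - 2*12²) - 18)/(-13142 + 104*(-32)) = ((-6 - 2*144) - 18)/(-13142 - 3328) = ((-6 - 288) - 18)/(-16470) = (-294 - 18)*(-1/16470) = -312*(-1/16470) = 52/2745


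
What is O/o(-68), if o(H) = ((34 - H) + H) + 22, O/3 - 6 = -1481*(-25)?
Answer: 111093/56 ≈ 1983.8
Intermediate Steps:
O = 111093 (O = 18 + 3*(-1481*(-25)) = 18 + 3*37025 = 18 + 111075 = 111093)
o(H) = 56 (o(H) = 34 + 22 = 56)
O/o(-68) = 111093/56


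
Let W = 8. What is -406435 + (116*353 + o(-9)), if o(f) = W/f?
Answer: -3289391/9 ≈ -3.6549e+5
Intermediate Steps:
o(f) = 8/f
-406435 + (116*353 + o(-9)) = -406435 + (116*353 + 8/(-9)) = -406435 + (40948 + 8*(-⅑)) = -406435 + (40948 - 8/9) = -406435 + 368524/9 = -3289391/9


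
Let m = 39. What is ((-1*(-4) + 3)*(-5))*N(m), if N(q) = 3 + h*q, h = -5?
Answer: 6720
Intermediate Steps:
N(q) = 3 - 5*q
((-1*(-4) + 3)*(-5))*N(m) = ((-1*(-4) + 3)*(-5))*(3 - 5*39) = ((4 + 3)*(-5))*(3 - 195) = (7*(-5))*(-192) = -35*(-192) = 6720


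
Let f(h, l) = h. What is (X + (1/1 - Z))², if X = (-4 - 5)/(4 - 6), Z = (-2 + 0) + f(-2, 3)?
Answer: 361/4 ≈ 90.250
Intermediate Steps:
Z = -4 (Z = (-2 + 0) - 2 = -2 - 2 = -4)
X = 9/2 (X = -9/(-2) = -9*(-½) = 9/2 ≈ 4.5000)
(X + (1/1 - Z))² = (9/2 + (1/1 - 1*(-4)))² = (9/2 + (1 + 4))² = (9/2 + 5)² = (19/2)² = 361/4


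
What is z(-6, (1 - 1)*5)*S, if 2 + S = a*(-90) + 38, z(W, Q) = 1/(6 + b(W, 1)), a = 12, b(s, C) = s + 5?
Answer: -1044/5 ≈ -208.80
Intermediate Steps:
b(s, C) = 5 + s
z(W, Q) = 1/(11 + W) (z(W, Q) = 1/(6 + (5 + W)) = 1/(11 + W))
S = -1044 (S = -2 + (12*(-90) + 38) = -2 + (-1080 + 38) = -2 - 1042 = -1044)
z(-6, (1 - 1)*5)*S = -1044/(11 - 6) = -1044/5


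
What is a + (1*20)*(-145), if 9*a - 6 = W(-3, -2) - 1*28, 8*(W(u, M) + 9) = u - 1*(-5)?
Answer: -34841/12 ≈ -2903.4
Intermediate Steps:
W(u, M) = -67/8 + u/8 (W(u, M) = -9 + (u - 1*(-5))/8 = -9 + (u + 5)/8 = -9 + (5 + u)/8 = -9 + (5/8 + u/8) = -67/8 + u/8)
a = -41/12 (a = 2/3 + ((-67/8 + (1/8)*(-3)) - 1*28)/9 = 2/3 + ((-67/8 - 3/8) - 28)/9 = 2/3 + (-35/4 - 28)/9 = 2/3 + (1/9)*(-147/4) = 2/3 - 49/12 = -41/12 ≈ -3.4167)
a + (1*20)*(-145) = -41/12 + (1*20)*(-145) = -41/12 + 20*(-145) = -41/12 - 2900 = -34841/12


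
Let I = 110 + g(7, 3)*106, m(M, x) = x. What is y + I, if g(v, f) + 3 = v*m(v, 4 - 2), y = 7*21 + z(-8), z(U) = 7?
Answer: 1430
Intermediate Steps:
y = 154 (y = 7*21 + 7 = 147 + 7 = 154)
g(v, f) = -3 + 2*v (g(v, f) = -3 + v*(4 - 2) = -3 + v*2 = -3 + 2*v)
I = 1276 (I = 110 + (-3 + 2*7)*106 = 110 + (-3 + 14)*106 = 110 + 11*106 = 110 + 1166 = 1276)
y + I = 154 + 1276 = 1430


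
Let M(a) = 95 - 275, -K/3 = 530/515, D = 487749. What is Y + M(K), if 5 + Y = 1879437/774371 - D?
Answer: -377840060077/774371 ≈ -4.8793e+5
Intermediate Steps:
K = -318/103 (K = -1590/515 = -3*106/103 = -318/103 ≈ -3.0874)
M(a) = -180
Y = -377700673297/774371 (Y = -5 + (1879437/774371 - 1*487749) = -5 + (1879437*(1/774371) - 487749) = -5 + (1879437/774371 - 487749) = -5 - 377696801442/774371 = -377700673297/774371 ≈ -4.8775e+5)
Y + M(K) = -377700673297/774371 - 180 = -377840060077/774371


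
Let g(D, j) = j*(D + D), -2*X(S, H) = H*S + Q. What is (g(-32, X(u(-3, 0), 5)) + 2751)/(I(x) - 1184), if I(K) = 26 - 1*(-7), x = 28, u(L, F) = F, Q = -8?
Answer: -2495/1151 ≈ -2.1677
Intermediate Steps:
X(S, H) = 4 - H*S/2 (X(S, H) = -(H*S - 8)/2 = -(-8 + H*S)/2 = 4 - H*S/2)
g(D, j) = 2*D*j (g(D, j) = j*(2*D) = 2*D*j)
I(K) = 33 (I(K) = 26 + 7 = 33)
(g(-32, X(u(-3, 0), 5)) + 2751)/(I(x) - 1184) = (2*(-32)*(4 - ½*5*0) + 2751)/(33 - 1184) = (2*(-32)*(4 + 0) + 2751)/(-1151) = (2*(-32)*4 + 2751)*(-1/1151) = (-256 + 2751)*(-1/1151) = 2495*(-1/1151) = -2495/1151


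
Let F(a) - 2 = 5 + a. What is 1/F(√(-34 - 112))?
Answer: 7/195 - I*√146/195 ≈ 0.035897 - 0.061964*I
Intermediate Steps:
F(a) = 7 + a (F(a) = 2 + (5 + a) = 7 + a)
1/F(√(-34 - 112)) = 1/(7 + √(-34 - 112)) = 1/(7 + √(-146)) = 1/(7 + I*√146)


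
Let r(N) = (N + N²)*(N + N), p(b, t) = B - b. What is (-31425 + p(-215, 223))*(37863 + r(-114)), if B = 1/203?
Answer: 18368464672557/203 ≈ 9.0485e+10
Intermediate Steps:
B = 1/203 ≈ 0.0049261
p(b, t) = 1/203 - b
r(N) = 2*N*(N + N²) (r(N) = (N + N²)*(2*N) = 2*N*(N + N²))
(-31425 + p(-215, 223))*(37863 + r(-114)) = (-31425 + (1/203 - 1*(-215)))*(37863 + 2*(-114)²*(1 - 114)) = (-31425 + (1/203 + 215))*(37863 + 2*12996*(-113)) = (-31425 + 43646/203)*(37863 - 2937096) = -6335629/203*(-2899233) = 18368464672557/203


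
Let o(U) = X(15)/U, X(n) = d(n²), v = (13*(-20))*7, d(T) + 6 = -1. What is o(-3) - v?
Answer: 5467/3 ≈ 1822.3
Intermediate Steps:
d(T) = -7 (d(T) = -6 - 1 = -7)
v = -1820 (v = -260*7 = -1820)
X(n) = -7
o(U) = -7/U
o(-3) - v = -7/(-3) - 1*(-1820) = -7*(-⅓) + 1820 = 7/3 + 1820 = 5467/3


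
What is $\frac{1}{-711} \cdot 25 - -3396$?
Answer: $\frac{2414531}{711} \approx 3396.0$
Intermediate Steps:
$\frac{1}{-711} \cdot 25 - -3396 = \left(- \frac{1}{711}\right) 25 + 3396 = - \frac{25}{711} + 3396 = \frac{2414531}{711}$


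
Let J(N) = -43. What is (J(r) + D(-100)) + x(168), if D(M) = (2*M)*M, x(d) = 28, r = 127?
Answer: 19985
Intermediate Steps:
D(M) = 2*M²
(J(r) + D(-100)) + x(168) = (-43 + 2*(-100)²) + 28 = (-43 + 2*10000) + 28 = (-43 + 20000) + 28 = 19957 + 28 = 19985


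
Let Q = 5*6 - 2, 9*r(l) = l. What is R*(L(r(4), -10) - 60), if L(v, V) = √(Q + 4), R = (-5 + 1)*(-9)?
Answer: -2160 + 144*√2 ≈ -1956.4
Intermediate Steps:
R = 36 (R = -4*(-9) = 36)
r(l) = l/9
Q = 28 (Q = 30 - 2 = 28)
L(v, V) = 4*√2 (L(v, V) = √(28 + 4) = √32 = 4*√2)
R*(L(r(4), -10) - 60) = 36*(4*√2 - 60) = 36*(-60 + 4*√2) = -2160 + 144*√2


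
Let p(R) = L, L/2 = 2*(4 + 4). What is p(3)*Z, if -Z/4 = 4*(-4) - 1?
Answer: 2176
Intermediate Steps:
L = 32 (L = 2*(2*(4 + 4)) = 2*(2*8) = 2*16 = 32)
p(R) = 32
Z = 68 (Z = -4*(4*(-4) - 1) = -4*(-16 - 1) = -4*(-17) = 68)
p(3)*Z = 32*68 = 2176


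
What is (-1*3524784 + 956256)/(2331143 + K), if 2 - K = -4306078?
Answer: -2568528/6637223 ≈ -0.38699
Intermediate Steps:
K = 4306080 (K = 2 - 1*(-4306078) = 2 + 4306078 = 4306080)
(-1*3524784 + 956256)/(2331143 + K) = (-1*3524784 + 956256)/(2331143 + 4306080) = (-3524784 + 956256)/6637223 = -2568528*1/6637223 = -2568528/6637223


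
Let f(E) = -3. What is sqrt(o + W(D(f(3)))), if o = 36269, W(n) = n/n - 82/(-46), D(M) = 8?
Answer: sqrt(19187773)/23 ≈ 190.45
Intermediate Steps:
W(n) = 64/23 (W(n) = 1 - 82*(-1/46) = 1 + 41/23 = 64/23)
sqrt(o + W(D(f(3)))) = sqrt(36269 + 64/23) = sqrt(834251/23) = sqrt(19187773)/23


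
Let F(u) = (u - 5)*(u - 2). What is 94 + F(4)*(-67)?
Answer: 228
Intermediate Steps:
F(u) = (-5 + u)*(-2 + u)
94 + F(4)*(-67) = 94 + (10 + 4² - 7*4)*(-67) = 94 + (10 + 16 - 28)*(-67) = 94 - 2*(-67) = 94 + 134 = 228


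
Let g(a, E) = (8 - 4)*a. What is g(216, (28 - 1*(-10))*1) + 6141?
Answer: 7005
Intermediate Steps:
g(a, E) = 4*a
g(216, (28 - 1*(-10))*1) + 6141 = 4*216 + 6141 = 864 + 6141 = 7005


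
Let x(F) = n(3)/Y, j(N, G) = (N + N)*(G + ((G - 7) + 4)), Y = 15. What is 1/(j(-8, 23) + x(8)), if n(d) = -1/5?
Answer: -75/51601 ≈ -0.0014535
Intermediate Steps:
j(N, G) = 2*N*(-3 + 2*G) (j(N, G) = (2*N)*(G + ((-7 + G) + 4)) = (2*N)*(G + (-3 + G)) = (2*N)*(-3 + 2*G) = 2*N*(-3 + 2*G))
n(d) = -⅕ (n(d) = -1*⅕ = -⅕)
x(F) = -1/75 (x(F) = -⅕/15 = -⅕*1/15 = -1/75)
1/(j(-8, 23) + x(8)) = 1/(2*(-8)*(-3 + 2*23) - 1/75) = 1/(2*(-8)*(-3 + 46) - 1/75) = 1/(2*(-8)*43 - 1/75) = 1/(-688 - 1/75) = 1/(-51601/75) = -75/51601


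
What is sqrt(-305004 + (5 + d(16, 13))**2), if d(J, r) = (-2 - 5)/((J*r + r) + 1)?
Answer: I*sqrt(15030600527)/222 ≈ 552.25*I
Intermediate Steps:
d(J, r) = -7/(1 + r + J*r) (d(J, r) = -7/((r + J*r) + 1) = -7/(1 + r + J*r))
sqrt(-305004 + (5 + d(16, 13))**2) = sqrt(-305004 + (5 - 7/(1 + 13 + 16*13))**2) = sqrt(-305004 + (5 - 7/(1 + 13 + 208))**2) = sqrt(-305004 + (5 - 7/222)**2) = sqrt(-305004 + (1103/222)**2) = sqrt(-305004 + 1216609/49284) = sqrt(-15030600527/49284) = I*sqrt(15030600527)/222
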